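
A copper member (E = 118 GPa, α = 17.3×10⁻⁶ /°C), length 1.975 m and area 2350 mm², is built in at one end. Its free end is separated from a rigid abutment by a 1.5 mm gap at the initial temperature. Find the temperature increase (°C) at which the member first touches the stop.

The gap closes when αΔT L = 1.5 mm, since the member is still unstressed at that instant.
ΔT = 1.5 / (17.3×10⁻⁶ × 1975) = 43.9 °C.

ΔT ≈ 43.9 °C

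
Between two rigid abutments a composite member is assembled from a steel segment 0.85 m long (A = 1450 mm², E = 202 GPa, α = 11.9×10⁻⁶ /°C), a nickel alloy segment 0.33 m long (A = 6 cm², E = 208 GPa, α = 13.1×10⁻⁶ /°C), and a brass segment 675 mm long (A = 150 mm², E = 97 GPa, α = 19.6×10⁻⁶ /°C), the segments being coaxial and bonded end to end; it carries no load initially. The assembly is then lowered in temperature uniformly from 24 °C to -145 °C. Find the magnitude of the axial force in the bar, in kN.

Free thermal contraction of the whole bar: Σ αᵢΔT Lᵢ = 11.9×10⁻⁶×169×850 + 13.1×10⁻⁶×169×330 + 19.6×10⁻⁶×169×675 = 4.676 mm.
The walls prevent any net length change, so an axial force P (same in every segment) develops. Compatibility: P · Σ Lᵢ/(AᵢEᵢ) = δ_free.
Σ Lᵢ/(AᵢEᵢ) = 850/(1450×202×10³) + 330/(600×208×10³) + 675/(150×97×10³) = 5.194×10⁻⁵ mm/N.
P = 4.676 / 5.194×10⁻⁵ = 90030 N = 90.03 kN, tensile.

P ≈ 90 kN (tensile)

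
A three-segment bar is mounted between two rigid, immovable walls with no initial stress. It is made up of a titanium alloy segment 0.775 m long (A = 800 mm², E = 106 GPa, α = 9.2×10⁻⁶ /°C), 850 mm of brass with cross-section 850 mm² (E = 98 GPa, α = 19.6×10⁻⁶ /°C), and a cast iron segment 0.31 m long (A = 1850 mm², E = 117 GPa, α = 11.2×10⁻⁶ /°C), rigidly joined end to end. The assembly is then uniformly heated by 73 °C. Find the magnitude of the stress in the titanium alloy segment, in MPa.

Free thermal expansion of the whole bar: Σ αᵢΔT Lᵢ = 9.2×10⁻⁶×73×775 + 19.6×10⁻⁶×73×850 + 11.2×10⁻⁶×73×310 = 1.99 mm.
Since the ends are fixed, an axial force P builds up, equal in every segment, with P · Σ Lᵢ/(AᵢEᵢ) = δ_free.
Σ Lᵢ/(AᵢEᵢ) = 775/(800×106×10³) + 850/(850×98×10³) + 310/(1850×117×10³) = 2.078×10⁻⁵ mm/N.
Hence P = δ_free / Σ(L/AE) = 1.99/2.078×10⁻⁵ = 95.79 kN (compressive).
σ_{titanium alloy} = P / A = 95790 / 800 = 119.7 MPa.

σ ≈ 120 MPa (compressive)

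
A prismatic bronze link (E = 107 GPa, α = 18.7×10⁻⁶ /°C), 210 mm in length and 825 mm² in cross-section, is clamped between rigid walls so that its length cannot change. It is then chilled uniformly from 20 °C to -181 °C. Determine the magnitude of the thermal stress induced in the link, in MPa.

σ ≈ 402 MPa (tensile)

The supports are rigid, so the total axial strain is zero. The restrained thermal strain is ε = αΔT = 18.7×10⁻⁶ × 201 = 3758.7×10⁻⁶.
Hence σ = E·αΔT = 107×10³ × 3758.7×10⁻⁶ = 402.2 MPa, tensile.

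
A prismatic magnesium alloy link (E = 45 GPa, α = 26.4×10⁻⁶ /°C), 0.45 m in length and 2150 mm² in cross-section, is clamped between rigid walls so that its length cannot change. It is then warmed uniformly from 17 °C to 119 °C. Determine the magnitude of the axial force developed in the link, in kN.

Full restraint means ε = 0, so the stress is σ = EαΔT = 45×10³ × 26.4×10⁻⁶ × 102 = 121.2 MPa.
Then P = σA = 121.2 × 2150 mm² = 260.5 kN, compressive.

P ≈ 261 kN (compressive)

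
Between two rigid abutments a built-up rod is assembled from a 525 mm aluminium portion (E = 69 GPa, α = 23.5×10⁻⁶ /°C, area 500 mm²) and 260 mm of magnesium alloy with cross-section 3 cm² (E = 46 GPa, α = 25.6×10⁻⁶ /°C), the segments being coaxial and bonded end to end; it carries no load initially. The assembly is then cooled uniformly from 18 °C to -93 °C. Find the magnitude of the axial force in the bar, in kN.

Free thermal contraction of the whole bar: Σ αᵢΔT Lᵢ = 23.5×10⁻⁶×111×525 + 25.6×10⁻⁶×111×260 = 2.108 mm.
The walls prevent any net length change, so an axial force P (same in every segment) develops. Compatibility: P · Σ Lᵢ/(AᵢEᵢ) = δ_free.
The series flexibility is Σ Lᵢ/(AᵢEᵢ) = 525/(500×69×10³) + 260/(300×46×10³) = 3.406×10⁻⁵ mm/N.
Hence P = δ_free / Σ(L/AE) = 2.108/3.406×10⁻⁵ = 61.9 kN (tensile).

P ≈ 61.9 kN (tensile)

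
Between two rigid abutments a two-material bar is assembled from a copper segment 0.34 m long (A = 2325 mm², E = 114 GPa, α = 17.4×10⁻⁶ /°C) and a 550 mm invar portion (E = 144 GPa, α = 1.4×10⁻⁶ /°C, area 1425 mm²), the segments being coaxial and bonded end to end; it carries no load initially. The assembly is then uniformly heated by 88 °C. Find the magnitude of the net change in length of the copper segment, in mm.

Free thermal expansion of the whole bar: Σ αᵢΔT Lᵢ = 17.4×10⁻⁶×88×340 + 1.4×10⁻⁶×88×550 = 0.5884 mm.
The walls prevent any net length change, so an axial force P (same in every segment) develops. Compatibility: P · Σ Lᵢ/(AᵢEᵢ) = δ_free.
The series flexibility is Σ Lᵢ/(AᵢEᵢ) = 340/(2325×114×10³) + 550/(1425×144×10³) = 3.963×10⁻⁶ mm/N.
So P = 0.5884 / 3.963×10⁻⁶ = 148.5 kN, compressive.
For the copper segment, free thermal change = 17.4×10⁻⁶×88×340 = 0.5206 mm and elastic change from P = 148500×340/(2325×114×10³) = 0.1904 mm; these oppose, so the net change is 0.33 mm (segment lengthens).

|ΔL| ≈ 0.33 mm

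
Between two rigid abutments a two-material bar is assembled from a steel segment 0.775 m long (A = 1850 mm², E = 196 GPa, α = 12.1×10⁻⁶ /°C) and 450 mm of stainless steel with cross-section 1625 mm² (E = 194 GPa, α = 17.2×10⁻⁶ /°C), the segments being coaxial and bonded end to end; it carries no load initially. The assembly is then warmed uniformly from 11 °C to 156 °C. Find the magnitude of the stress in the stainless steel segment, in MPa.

σ ≈ 428 MPa (compressive)

With the walls removed the bar would change length by δ_free = Σ αᵢΔT Lᵢ = 12.1×10⁻⁶×145×775 + 17.2×10⁻⁶×145×450 = 2.482 mm.
The rigid supports impose zero overall length change; the single axial force P common to all segments must satisfy P Σ Lᵢ/(AᵢEᵢ) = δ_free.
The series flexibility is Σ Lᵢ/(AᵢEᵢ) = 775/(1850×196×10³) + 450/(1625×194×10³) = 3.565×10⁻⁶ mm/N.
So P = 2.482 / 3.565×10⁻⁶ = 696.3 kN, compressive.
σ_{stainless steel} = P / A = 696300 / 1625 = 428.5 MPa.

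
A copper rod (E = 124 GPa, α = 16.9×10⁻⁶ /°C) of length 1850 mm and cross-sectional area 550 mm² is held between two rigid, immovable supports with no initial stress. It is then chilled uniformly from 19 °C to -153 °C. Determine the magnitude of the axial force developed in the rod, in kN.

P ≈ 198 kN (tensile)

Full restraint means ε = 0, so the stress is σ = EαΔT = 124×10³ × 16.9×10⁻⁶ × 172 = 360.4 MPa.
P = AEαΔT = 550 × 124×10³ × 16.9×10⁻⁶ × 172 = 198.2 kN (tensile).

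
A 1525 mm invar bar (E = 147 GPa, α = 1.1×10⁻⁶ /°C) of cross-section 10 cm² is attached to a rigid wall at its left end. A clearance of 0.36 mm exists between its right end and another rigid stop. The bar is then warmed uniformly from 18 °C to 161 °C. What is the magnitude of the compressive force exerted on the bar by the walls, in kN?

P ≈ 0 kN

Unrestrained expansion: δ_free = αΔT L = 1.1×10⁻⁶ × 143 × 1525 = 0.2399 mm.
This is smaller than the 0.36 mm clearance, so the bar expands freely without reaching the stop — the stress is zero.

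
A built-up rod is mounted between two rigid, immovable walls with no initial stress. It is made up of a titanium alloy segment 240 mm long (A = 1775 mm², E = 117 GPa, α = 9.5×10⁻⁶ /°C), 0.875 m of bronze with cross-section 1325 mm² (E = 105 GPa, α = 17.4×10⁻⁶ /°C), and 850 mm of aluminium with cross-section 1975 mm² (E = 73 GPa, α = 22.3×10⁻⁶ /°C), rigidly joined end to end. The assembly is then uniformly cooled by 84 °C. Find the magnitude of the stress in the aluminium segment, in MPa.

Free thermal contraction of the whole bar: Σ αᵢΔT Lᵢ = 9.5×10⁻⁶×84×240 + 17.4×10⁻⁶×84×875 + 22.3×10⁻⁶×84×850 = 3.063 mm.
The walls prevent any net length change, so an axial force P (same in every segment) develops. Compatibility: P · Σ Lᵢ/(AᵢEᵢ) = δ_free.
Σ Lᵢ/(AᵢEᵢ) = 240/(1775×117×10³) + 875/(1325×105×10³) + 850/(1975×73×10³) = 1.334×10⁻⁵ mm/N.
Hence P = δ_free / Σ(L/AE) = 3.063/1.334×10⁻⁵ = 229.6 kN (tensile).
σ_{aluminium} = P / A = 229600 / 1975 = 116.2 MPa.

σ ≈ 116 MPa (tensile)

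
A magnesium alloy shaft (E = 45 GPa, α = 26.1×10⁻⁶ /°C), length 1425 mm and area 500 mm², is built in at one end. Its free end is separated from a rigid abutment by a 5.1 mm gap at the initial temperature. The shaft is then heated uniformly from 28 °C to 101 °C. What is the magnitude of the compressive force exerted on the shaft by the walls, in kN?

If the wall were absent the shaft would grow by αΔT L = 26.1×10⁻⁶ × 73 × 1425 = 2.715 mm.
This is smaller than the 5.1 mm clearance, so the shaft expands freely without reaching the stop — the stress is zero.

P ≈ 0 kN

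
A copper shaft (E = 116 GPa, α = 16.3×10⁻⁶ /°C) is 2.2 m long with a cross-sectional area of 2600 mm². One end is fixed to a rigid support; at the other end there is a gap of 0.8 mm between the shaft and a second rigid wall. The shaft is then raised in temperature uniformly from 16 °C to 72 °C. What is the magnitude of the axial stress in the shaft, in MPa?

σ ≈ 63.7 MPa (compressive)

If the wall were absent the shaft would grow by αΔT L = 16.3×10⁻⁶ × 56 × 2200 = 2.008 mm.
The gap closes (δ_free > 0.8 mm) and the wall then resists a further 2.008 − 0.8 = 1.208 mm of expansion.
So σ = E(δ_free − g)/L = 116×10³ × 1.208/2200 = 63.7 MPa.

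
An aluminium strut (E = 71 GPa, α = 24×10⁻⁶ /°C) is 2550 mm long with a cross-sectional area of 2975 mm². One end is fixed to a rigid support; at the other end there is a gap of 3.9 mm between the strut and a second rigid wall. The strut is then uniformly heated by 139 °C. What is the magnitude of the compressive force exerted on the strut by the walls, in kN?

P ≈ 382 kN

Unrestrained expansion: δ_free = αΔT L = 24×10⁻⁶ × 139 × 2550 = 8.507 mm.
After closing the 3.9 mm clearance, 8.507 − 3.9 = 4.607 mm of expansion remains to be suppressed by the wall.
Compatibility: PL/(AE) = 4.607 mm, so σ = P/A = E × (4.607/2550) = 128.3 MPa.
Force on the wall = σA = 128.3 × 2975 mm² = 381.6 kN.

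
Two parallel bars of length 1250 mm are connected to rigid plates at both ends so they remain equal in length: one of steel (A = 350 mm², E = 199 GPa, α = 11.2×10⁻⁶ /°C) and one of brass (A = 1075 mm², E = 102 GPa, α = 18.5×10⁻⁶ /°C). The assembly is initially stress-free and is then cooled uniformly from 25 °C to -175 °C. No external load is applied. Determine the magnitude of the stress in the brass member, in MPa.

σ ≈ 57.8 MPa (tensile)

Equilibrium of a rigid end plate with no external load gives equal and opposite internal forces ±P in the two members. Since α_{brass} > α_{steel}, cooling drives the brass into tension and the steel into compression.
Equating the net (thermal + elastic) strains gives |α₁ − α₂|·ΔT = P·[1/(A₁E₁) + 1/(A₂E₂)].
|α₁ − α₂|·ΔT = 7.3×10⁻⁶ × 200 = 0.00146.
1/(A₁E₁) + 1/(A₂E₂) = 1/(350×199×10³) + 1/(1075×102×10³) = 2.348×10⁻⁸ N⁻¹.
P = 0.00146 / 2.348×10⁻⁸ = 62190 N = 62.19 kN.
σ_{brass} = P/A₂ = 62190/1075 = 57.85 MPa, tensile.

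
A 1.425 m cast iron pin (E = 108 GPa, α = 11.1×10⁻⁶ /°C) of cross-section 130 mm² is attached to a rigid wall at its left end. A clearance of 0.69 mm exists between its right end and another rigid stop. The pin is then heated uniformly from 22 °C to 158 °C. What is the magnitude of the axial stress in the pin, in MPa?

Unrestrained expansion: δ_free = αΔT L = 11.1×10⁻⁶ × 136 × 1425 = 2.151 mm.
This exceeds the 0.69 mm gap, so the wall pushes back. The portion of expansion that must be recovered elastically is δ_free − gap = 2.151 − 0.69 = 1.461 mm.
Compatibility: PL/(AE) = 1.461 mm, so σ = P/A = E × (1.461/1425) = 110.7 MPa.

σ ≈ 111 MPa (compressive)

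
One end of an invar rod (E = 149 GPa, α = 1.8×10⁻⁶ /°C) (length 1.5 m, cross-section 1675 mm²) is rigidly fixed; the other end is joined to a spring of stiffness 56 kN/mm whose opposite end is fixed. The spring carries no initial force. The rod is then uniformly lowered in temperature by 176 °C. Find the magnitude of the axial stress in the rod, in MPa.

Free thermal contraction: δ_free = αΔT L = 1.8×10⁻⁶ × 176 × 1500 = 0.4752 mm.
With a force P in the spring, the elastic change of the rod is PL/(AE) and that of the spring is P/k; compatibility requires their sum to equal δ_free.
So P = δ_free / [L/(AE) + 1/k] = 0.4752 / [ 1500/(1675×149×10³) + 1/(56×10³) ].
P = 0.4752 / 2.387×10⁻⁵ = 19910 N.
σ = P/A = 19910/1675 = 11.89 MPa.

σ ≈ 11.9 MPa (tensile)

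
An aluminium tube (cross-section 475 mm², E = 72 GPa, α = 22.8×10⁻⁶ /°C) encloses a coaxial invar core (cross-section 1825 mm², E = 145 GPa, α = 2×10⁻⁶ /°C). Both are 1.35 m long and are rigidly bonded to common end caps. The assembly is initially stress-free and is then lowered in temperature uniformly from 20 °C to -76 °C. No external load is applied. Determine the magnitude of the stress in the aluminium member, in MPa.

σ ≈ 127 MPa (tensile)

Equilibrium of a rigid end plate with no external load gives equal and opposite internal forces ±P in the two members. Since α_{aluminium} > α_{invar}, cooling drives the aluminium into tension and the invar into compression.
Compatibility of the two members (thermal + elastic change equal): (α₁ − α₂)ΔT = P·[1/(A₁E₁) + 1/(A₂E₂)].
|α₁ − α₂|·ΔT = 20.8×10⁻⁶ × 96 = 0.001997.
1/(A₁E₁) + 1/(A₂E₂) = 1/(475×72×10³) + 1/(1825×145×10³) = 3.302×10⁻⁸ N⁻¹.
So P = 0.001997 / 3.302×10⁻⁸ = 60.47 kN.
σ_{aluminium} = P/A₁ = 60470/475 = 127.3 MPa, tensile.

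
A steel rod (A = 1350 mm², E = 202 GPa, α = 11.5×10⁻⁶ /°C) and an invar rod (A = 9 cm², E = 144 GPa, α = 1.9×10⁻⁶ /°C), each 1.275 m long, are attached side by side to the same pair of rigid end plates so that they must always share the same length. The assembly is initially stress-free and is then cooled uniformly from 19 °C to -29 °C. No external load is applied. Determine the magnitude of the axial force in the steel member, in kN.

P ≈ 40.5 kN (tensile in the steel)

The steel has the larger α, so on cooling it would change length more than the invar if both were free. The rigid plates force a common final length, so the steel is put into tension and the invar into compression, with equal and opposite forces P (no external load).
Equating the net (thermal + elastic) strains gives |α₁ − α₂|·ΔT = P·[1/(A₁E₁) + 1/(A₂E₂)].
|α₁ − α₂|·ΔT = 9.6×10⁻⁶ × 48 = 0.0004608.
1/(A₁E₁) + 1/(A₂E₂) = 1/(1350×202×10³) + 1/(900×144×10³) = 1.138×10⁻⁸ N⁻¹.
So P = 0.0004608 / 1.138×10⁻⁸ = 40.48 kN.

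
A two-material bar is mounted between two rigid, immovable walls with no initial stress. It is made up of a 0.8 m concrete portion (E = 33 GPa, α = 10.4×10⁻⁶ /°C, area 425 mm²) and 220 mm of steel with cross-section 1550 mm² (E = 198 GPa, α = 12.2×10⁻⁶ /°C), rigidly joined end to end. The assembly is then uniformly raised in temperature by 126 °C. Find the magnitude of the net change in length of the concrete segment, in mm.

Free thermal expansion of the whole bar: Σ αᵢΔT Lᵢ = 10.4×10⁻⁶×126×800 + 12.2×10⁻⁶×126×220 = 1.387 mm.
The rigid supports impose zero overall length change; the single axial force P common to all segments must satisfy P Σ Lᵢ/(AᵢEᵢ) = δ_free.
Σ Lᵢ/(AᵢEᵢ) = 800/(425×33×10³) + 220/(1550×198×10³) = 5.776×10⁻⁵ mm/N.
P = 1.387 / 5.776×10⁻⁵ = 24010 N = 24.01 kN, compressive.
For the concrete segment, free thermal change = 10.4×10⁻⁶×126×800 = 1.048 mm and elastic change from P = 24010×800/(425×33×10³) = 1.369 mm; these oppose, so the net change is 0.321 mm (segment shortens).

|ΔL| ≈ 0.321 mm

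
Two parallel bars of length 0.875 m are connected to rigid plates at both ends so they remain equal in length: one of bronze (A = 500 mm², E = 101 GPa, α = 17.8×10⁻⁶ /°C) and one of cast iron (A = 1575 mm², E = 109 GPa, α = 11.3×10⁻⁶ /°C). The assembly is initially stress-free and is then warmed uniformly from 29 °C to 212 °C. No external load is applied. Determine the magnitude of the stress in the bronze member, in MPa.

The bronze has the larger α, so on heating it would change length more than the cast iron if both were free. The rigid plates force a common final length, so the bronze is put into compression and the cast iron into tension, with equal and opposite forces P (no external load).
Equating the net (thermal + elastic) strains gives |α₁ − α₂|·ΔT = P·[1/(A₁E₁) + 1/(A₂E₂)].
|α₁ − α₂|·ΔT = 6.5×10⁻⁶ × 183 = 0.00119.
1/(A₁E₁) + 1/(A₂E₂) = 1/(500×101×10³) + 1/(1575×109×10³) = 2.563×10⁻⁸ N⁻¹.
P = 0.00119 / 2.563×10⁻⁸ = 46420 N = 46.42 kN.
σ_{bronze} = P/A₁ = 46420/500 = 92.83 MPa, compressive.

σ ≈ 92.8 MPa (compressive)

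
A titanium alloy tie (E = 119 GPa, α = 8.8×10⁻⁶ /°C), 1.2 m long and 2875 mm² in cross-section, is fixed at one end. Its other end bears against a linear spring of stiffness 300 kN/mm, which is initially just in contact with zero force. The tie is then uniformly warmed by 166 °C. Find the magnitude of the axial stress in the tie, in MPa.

σ ≈ 89.1 MPa (compressive)

The unrestrained thermal change is αΔT L = 8.8×10⁻⁶ × 166 × 1200 = 1.753 mm.
Let P be the compressive force at the spring. The tie shortens elastically by PL/(AE) and the spring compresses by P/k; together these equal δ_free.
So P = δ_free / [L/(AE) + 1/k] = 1.753 / [ 1200/(2875×119×10³) + 1/(300×10³) ].
P = 1.753 / 6.841×10⁻⁶ = 256200 N.
σ = P/A = 256200/2875 = 89.13 MPa.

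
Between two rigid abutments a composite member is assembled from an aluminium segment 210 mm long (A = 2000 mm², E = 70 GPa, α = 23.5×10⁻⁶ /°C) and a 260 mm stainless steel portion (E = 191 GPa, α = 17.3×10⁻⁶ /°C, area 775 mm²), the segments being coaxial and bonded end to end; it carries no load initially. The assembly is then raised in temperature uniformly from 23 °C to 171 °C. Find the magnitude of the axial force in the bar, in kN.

P ≈ 429 kN (compressive)

Free thermal expansion of the whole bar: Σ αᵢΔT Lᵢ = 23.5×10⁻⁶×148×210 + 17.3×10⁻⁶×148×260 = 1.396 mm.
The rigid supports impose zero overall length change; the single axial force P common to all segments must satisfy P Σ Lᵢ/(AᵢEᵢ) = δ_free.
The series flexibility is Σ Lᵢ/(AᵢEᵢ) = 210/(2000×70×10³) + 260/(775×191×10³) = 3.256×10⁻⁶ mm/N.
So P = 1.396 / 3.256×10⁻⁶ = 428.7 kN, compressive.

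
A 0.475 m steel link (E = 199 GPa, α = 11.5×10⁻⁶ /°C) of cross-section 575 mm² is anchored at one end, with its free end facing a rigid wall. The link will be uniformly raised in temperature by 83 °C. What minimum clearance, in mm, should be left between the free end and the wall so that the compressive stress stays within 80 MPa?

With no wall the link would lengthen by αΔT L = 11.5×10⁻⁶ × 83 × 475 = 0.4534 mm.
A stress of 80 MPa corresponds to the wall pushing the link back by σL/E = 80×475/(199×10³) = 0.191 mm.
So the gap has to take up the difference, g_min = δ_free − σL/E = 0.4534 − 0.191 = 0.2624 mm.

g ≈ 0.262 mm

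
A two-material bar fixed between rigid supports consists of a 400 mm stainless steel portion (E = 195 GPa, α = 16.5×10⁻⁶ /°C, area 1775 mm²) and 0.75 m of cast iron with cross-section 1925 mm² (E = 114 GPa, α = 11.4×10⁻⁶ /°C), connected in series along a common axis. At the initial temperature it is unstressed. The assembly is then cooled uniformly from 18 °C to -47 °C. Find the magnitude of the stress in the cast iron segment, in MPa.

Free thermal contraction of the whole bar: Σ αᵢΔT Lᵢ = 16.5×10⁻⁶×65×400 + 11.4×10⁻⁶×65×750 = 0.9847 mm.
Since the ends are fixed, an axial force P builds up, equal in every segment, with P · Σ Lᵢ/(AᵢEᵢ) = δ_free.
The series flexibility is Σ Lᵢ/(AᵢEᵢ) = 400/(1775×195×10³) + 750/(1925×114×10³) = 4.573×10⁻⁶ mm/N.
Hence P = δ_free / Σ(L/AE) = 0.9847/4.573×10⁻⁶ = 215.3 kN (tensile).
σ_{cast iron} = P / A = 215300 / 1925 = 111.9 MPa.

σ ≈ 112 MPa (tensile)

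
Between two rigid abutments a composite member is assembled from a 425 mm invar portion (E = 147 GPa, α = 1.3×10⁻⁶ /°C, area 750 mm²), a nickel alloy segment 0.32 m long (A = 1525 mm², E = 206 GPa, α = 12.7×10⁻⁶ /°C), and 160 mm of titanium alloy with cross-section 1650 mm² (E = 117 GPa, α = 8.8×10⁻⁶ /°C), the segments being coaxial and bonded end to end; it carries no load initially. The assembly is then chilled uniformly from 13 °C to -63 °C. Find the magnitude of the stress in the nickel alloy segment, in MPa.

If the supports were absent, the total length change would be Σ αᵢΔT Lᵢ = 1.3×10⁻⁶×76×425 + 12.7×10⁻⁶×76×320 + 8.8×10⁻⁶×76×160 = 0.4579 mm.
Since the ends are fixed, an axial force P builds up, equal in every segment, with P · Σ Lᵢ/(AᵢEᵢ) = δ_free.
Σ Lᵢ/(AᵢEᵢ) = 425/(750×147×10³) + 320/(1525×206×10³) + 160/(1650×117×10³) = 5.702×10⁻⁶ mm/N.
So P = 0.4579 / 5.702×10⁻⁶ = 80.29 kN, tensile.
σ_{nickel alloy} = P / A = 80290 / 1525 = 52.65 MPa.

σ ≈ 52.7 MPa (tensile)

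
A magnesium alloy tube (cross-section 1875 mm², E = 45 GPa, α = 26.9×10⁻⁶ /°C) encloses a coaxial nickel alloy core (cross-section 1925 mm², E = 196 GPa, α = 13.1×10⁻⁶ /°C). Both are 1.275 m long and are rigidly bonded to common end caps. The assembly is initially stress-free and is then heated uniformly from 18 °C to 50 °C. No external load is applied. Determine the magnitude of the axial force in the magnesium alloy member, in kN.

P ≈ 30.5 kN (compressive in the magnesium alloy)

Both members must finish at the same length. With the larger α, the magnesium alloy tends to over-expand; the plates restrain it, putting the magnesium alloy in compression and the nickel alloy in tension. With no external load the two internal forces are equal and opposite, magnitude P.
Equating the net (thermal + elastic) strains gives |α₁ − α₂|·ΔT = P·[1/(A₁E₁) + 1/(A₂E₂)].
|α₁ − α₂|·ΔT = 13.8×10⁻⁶ × 32 = 0.0004416.
1/(A₁E₁) + 1/(A₂E₂) = 1/(1875×45×10³) + 1/(1925×196×10³) = 1.45×10⁻⁸ N⁻¹.
P = 0.0004416 / 1.45×10⁻⁸ = 30450 N = 30.45 kN.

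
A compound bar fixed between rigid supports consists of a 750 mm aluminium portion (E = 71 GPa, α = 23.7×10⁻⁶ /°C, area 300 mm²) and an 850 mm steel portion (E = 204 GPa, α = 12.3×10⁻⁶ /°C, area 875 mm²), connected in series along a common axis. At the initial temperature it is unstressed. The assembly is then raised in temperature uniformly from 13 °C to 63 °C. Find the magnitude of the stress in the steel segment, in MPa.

σ ≈ 40.4 MPa (compressive)

With the walls removed the bar would change length by δ_free = Σ αᵢΔT Lᵢ = 23.7×10⁻⁶×50×750 + 12.3×10⁻⁶×50×850 = 1.411 mm.
The rigid supports impose zero overall length change; the single axial force P common to all segments must satisfy P Σ Lᵢ/(AᵢEᵢ) = δ_free.
Σ Lᵢ/(AᵢEᵢ) = 750/(300×71×10³) + 850/(875×204×10³) = 3.997×10⁻⁵ mm/N.
So P = 1.411 / 3.997×10⁻⁵ = 35.31 kN, compressive.
σ_{steel} = P / A = 35310 / 875 = 40.36 MPa.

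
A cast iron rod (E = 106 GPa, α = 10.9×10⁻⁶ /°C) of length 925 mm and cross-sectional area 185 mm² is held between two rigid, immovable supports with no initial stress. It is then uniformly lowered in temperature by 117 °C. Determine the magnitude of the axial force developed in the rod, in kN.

P ≈ 25 kN (tensile)

With zero net strain, σ = E·αΔT = 106 GPa × 10.9×10⁻⁶ × 117 = 135.2 MPa.
Then P = σA = 135.2 × 185 mm² = 25.01 kN, tensile.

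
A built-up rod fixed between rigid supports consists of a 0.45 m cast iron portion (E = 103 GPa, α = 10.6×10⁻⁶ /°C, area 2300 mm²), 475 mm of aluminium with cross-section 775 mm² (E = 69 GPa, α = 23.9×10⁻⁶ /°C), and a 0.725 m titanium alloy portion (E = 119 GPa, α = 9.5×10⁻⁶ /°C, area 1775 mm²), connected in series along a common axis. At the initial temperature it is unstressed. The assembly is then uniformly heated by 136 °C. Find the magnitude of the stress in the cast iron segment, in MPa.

σ ≈ 95.7 MPa (compressive)

Free thermal expansion of the whole bar: Σ αᵢΔT Lᵢ = 10.6×10⁻⁶×136×450 + 23.9×10⁻⁶×136×475 + 9.5×10⁻⁶×136×725 = 3.129 mm.
The rigid supports impose zero overall length change; the single axial force P common to all segments must satisfy P Σ Lᵢ/(AᵢEᵢ) = δ_free.
Σ Lᵢ/(AᵢEᵢ) = 450/(2300×103×10³) + 475/(775×69×10³) + 725/(1775×119×10³) = 1.421×10⁻⁵ mm/N.
Hence P = δ_free / Σ(L/AE) = 3.129/1.421×10⁻⁵ = 220.2 kN (compressive).
σ_{cast iron} = P / A = 220200 / 2300 = 95.72 MPa.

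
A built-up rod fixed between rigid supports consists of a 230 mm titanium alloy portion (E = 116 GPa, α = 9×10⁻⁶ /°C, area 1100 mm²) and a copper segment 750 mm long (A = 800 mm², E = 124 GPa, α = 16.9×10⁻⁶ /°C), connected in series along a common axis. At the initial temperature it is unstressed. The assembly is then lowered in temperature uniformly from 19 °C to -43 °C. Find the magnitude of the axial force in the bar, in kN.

If the supports were absent, the total length change would be Σ αᵢΔT Lᵢ = 9×10⁻⁶×62×230 + 16.9×10⁻⁶×62×750 = 0.9142 mm.
The walls prevent any net length change, so an axial force P (same in every segment) develops. Compatibility: P · Σ Lᵢ/(AᵢEᵢ) = δ_free.
The series flexibility is Σ Lᵢ/(AᵢEᵢ) = 230/(1100×116×10³) + 750/(800×124×10³) = 9.363×10⁻⁶ mm/N.
P = 0.9142 / 9.363×10⁻⁶ = 97640 N = 97.64 kN, tensile.

P ≈ 97.6 kN (tensile)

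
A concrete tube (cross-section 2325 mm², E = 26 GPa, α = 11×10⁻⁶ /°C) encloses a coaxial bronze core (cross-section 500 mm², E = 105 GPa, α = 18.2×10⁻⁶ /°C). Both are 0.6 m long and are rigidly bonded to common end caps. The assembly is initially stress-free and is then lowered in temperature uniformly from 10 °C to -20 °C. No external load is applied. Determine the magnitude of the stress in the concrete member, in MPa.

σ ≈ 2.61 MPa (compressive)

The bronze has the larger α, so on cooling it would change length more than the concrete if both were free. The rigid plates force a common final length, so the bronze is put into tension and the concrete into compression, with equal and opposite forces P (no external load).
Setting the final lengths equal and cancelling L: (α₁ − α₂)ΔT = P/(A₁E₁) + P/(A₂E₂).
|α₁ − α₂|·ΔT = 7.2×10⁻⁶ × 30 = 0.000216.
1/(A₁E₁) + 1/(A₂E₂) = 1/(2325×26×10³) + 1/(500×105×10³) = 3.559×10⁻⁸ N⁻¹.
So P = 0.000216 / 3.559×10⁻⁸ = 6.069 kN.
σ_{concrete} = P/A₁ = 6069/2325 = 2.61 MPa, compressive.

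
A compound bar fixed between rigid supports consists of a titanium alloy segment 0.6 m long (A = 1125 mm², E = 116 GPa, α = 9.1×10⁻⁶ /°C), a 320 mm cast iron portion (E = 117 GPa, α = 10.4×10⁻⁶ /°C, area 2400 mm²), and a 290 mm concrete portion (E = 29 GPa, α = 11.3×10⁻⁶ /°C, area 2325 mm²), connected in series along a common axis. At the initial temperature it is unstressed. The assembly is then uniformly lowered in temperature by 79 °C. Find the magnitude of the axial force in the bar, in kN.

P ≈ 94.9 kN (tensile)

If the supports were absent, the total length change would be Σ αᵢΔT Lᵢ = 9.1×10⁻⁶×79×600 + 10.4×10⁻⁶×79×320 + 11.3×10⁻⁶×79×290 = 0.9531 mm.
The walls prevent any net length change, so an axial force P (same in every segment) develops. Compatibility: P · Σ Lᵢ/(AᵢEᵢ) = δ_free.
Σ Lᵢ/(AᵢEᵢ) = 600/(1125×116×10³) + 320/(2400×117×10³) + 290/(2325×29×10³) = 1.004×10⁻⁵ mm/N.
P = 0.9531 / 1.004×10⁻⁵ = 94950 N = 94.95 kN, tensile.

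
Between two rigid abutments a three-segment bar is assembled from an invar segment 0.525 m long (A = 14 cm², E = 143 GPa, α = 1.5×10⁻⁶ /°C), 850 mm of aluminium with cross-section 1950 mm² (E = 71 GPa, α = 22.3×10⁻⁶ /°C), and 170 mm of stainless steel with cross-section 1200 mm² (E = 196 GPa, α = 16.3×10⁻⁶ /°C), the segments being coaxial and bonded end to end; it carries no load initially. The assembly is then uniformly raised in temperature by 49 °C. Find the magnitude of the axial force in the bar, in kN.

P ≈ 116 kN (compressive)

If the supports were absent, the total length change would be Σ αᵢΔT Lᵢ = 1.5×10⁻⁶×49×525 + 22.3×10⁻⁶×49×850 + 16.3×10⁻⁶×49×170 = 1.103 mm.
The walls prevent any net length change, so an axial force P (same in every segment) develops. Compatibility: P · Σ Lᵢ/(AᵢEᵢ) = δ_free.
Σ Lᵢ/(AᵢEᵢ) = 525/(1400×143×10³) + 850/(1950×71×10³) + 170/(1200×196×10³) = 9.485×10⁻⁶ mm/N.
So P = 1.103 / 9.485×10⁻⁶ = 116.3 kN, compressive.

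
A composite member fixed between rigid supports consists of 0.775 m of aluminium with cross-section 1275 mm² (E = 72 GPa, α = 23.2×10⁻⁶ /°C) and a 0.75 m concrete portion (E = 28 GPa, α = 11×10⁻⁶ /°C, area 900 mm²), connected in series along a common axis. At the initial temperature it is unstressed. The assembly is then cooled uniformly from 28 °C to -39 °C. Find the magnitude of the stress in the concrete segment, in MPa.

Free thermal contraction of the whole bar: Σ αᵢΔT Lᵢ = 23.2×10⁻⁶×67×775 + 11×10⁻⁶×67×750 = 1.757 mm.
The rigid supports impose zero overall length change; the single axial force P common to all segments must satisfy P Σ Lᵢ/(AᵢEᵢ) = δ_free.
The series flexibility is Σ Lᵢ/(AᵢEᵢ) = 775/(1275×72×10³) + 750/(900×28×10³) = 3.82×10⁻⁵ mm/N.
P = 1.757 / 3.82×10⁻⁵ = 46000 N = 46 kN, tensile.
σ_{concrete} = P / A = 46000 / 900 = 51.11 MPa.

σ ≈ 51.1 MPa (tensile)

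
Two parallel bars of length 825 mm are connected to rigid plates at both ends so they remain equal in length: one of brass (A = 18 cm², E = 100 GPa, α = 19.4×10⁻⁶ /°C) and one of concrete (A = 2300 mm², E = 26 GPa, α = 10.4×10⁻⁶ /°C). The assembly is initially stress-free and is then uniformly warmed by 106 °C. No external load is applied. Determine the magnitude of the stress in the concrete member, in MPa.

σ ≈ 18.6 MPa (tensile)

Equilibrium of a rigid end plate with no external load gives equal and opposite internal forces ±P in the two members. Since α_{brass} > α_{concrete}, heating drives the brass into compression and the concrete into tension.
Equating the net (thermal + elastic) strains gives |α₁ − α₂|·ΔT = P·[1/(A₁E₁) + 1/(A₂E₂)].
|α₁ − α₂|·ΔT = 9×10⁻⁶ × 106 = 0.000954.
1/(A₁E₁) + 1/(A₂E₂) = 1/(1800×100×10³) + 1/(2300×26×10³) = 2.228×10⁻⁸ N⁻¹.
P = 0.000954 / 2.228×10⁻⁸ = 42820 N = 42.82 kN.
σ_{concrete} = P/A₂ = 42820/2300 = 18.62 MPa, tensile.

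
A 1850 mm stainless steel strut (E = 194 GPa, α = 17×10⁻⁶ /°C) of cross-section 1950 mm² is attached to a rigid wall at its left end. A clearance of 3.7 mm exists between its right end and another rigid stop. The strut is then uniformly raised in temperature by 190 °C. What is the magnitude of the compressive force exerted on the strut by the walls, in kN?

Free thermal elongation = αΔT L = 17×10⁻⁶ × 190 × 1850 = 5.975 mm.
The gap closes (δ_free > 3.7 mm) and the wall then resists a further 5.975 − 3.7 = 2.275 mm of expansion.
That suppressed elongation corresponds to σ = E·Δ/L = 194×10³ × 2.275/1850 = 238.6 MPa.
Force on the wall = σA = 238.6 × 1950 mm² = 465.3 kN.

P ≈ 465 kN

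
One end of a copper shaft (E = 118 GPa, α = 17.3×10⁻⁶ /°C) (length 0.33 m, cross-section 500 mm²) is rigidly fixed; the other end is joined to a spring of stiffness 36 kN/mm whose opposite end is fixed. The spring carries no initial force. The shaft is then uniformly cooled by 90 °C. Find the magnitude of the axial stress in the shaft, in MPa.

Free thermal contraction: δ_free = αΔT L = 17.3×10⁻⁶ × 90 × 330 = 0.5138 mm.
Let P be the tensile force in the spring. The shaft extends elastically by PL/(AE) and the spring stretches by P/k; together these equal δ_free.
P [ L/(AE) + 1/k ] = δ_free → P [ 330/(500×118×10³) + 1/(36×10³) ] = 0.5138.
P = 0.5138 / 3.337×10⁻⁵ = 15400 N.
σ = P/A = 15400/500 = 30.79 MPa.

σ ≈ 30.8 MPa (tensile)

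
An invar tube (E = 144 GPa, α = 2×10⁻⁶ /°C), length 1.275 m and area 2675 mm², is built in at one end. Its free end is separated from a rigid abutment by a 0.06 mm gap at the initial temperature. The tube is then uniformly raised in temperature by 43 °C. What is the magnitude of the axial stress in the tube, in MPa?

σ ≈ 5.61 MPa (compressive)

If the wall were absent the tube would grow by αΔT L = 2×10⁻⁶ × 43 × 1275 = 0.1096 mm.
The gap closes (δ_free > 0.06 mm) and the wall then resists a further 0.1096 − 0.06 = 0.04965 mm of expansion.
So σ = E(δ_free − g)/L = 144×10³ × 0.04965/1275 = 5.608 MPa.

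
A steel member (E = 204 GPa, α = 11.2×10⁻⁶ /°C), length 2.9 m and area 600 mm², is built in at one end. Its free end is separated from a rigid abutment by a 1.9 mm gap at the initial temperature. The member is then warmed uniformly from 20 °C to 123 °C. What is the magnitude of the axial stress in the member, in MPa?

Unrestrained expansion: δ_free = αΔT L = 11.2×10⁻⁶ × 103 × 2900 = 3.345 mm.
This exceeds the 1.9 mm gap, so the wall pushes back. The portion of expansion that must be recovered elastically is δ_free − gap = 3.345 − 1.9 = 1.445 mm.
Compatibility: PL/(AE) = 1.445 mm, so σ = P/A = E × (1.445/2900) = 101.7 MPa.

σ ≈ 102 MPa (compressive)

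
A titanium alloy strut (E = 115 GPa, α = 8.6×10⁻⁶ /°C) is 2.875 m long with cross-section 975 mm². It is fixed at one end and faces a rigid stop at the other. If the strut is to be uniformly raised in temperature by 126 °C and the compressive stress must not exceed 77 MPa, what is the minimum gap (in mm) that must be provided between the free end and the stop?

g ≈ 1.19 mm

With no wall the strut would lengthen by αΔT L = 8.6×10⁻⁶ × 126 × 2875 = 3.115 mm.
At the allowable stress the elastic shortening the wall may impose is σL/E = 77 × 2875 / (115×10³) = 1.925 mm.
So the gap has to take up the difference, g_min = δ_free − σL/E = 3.115 − 1.925 = 1.19 mm.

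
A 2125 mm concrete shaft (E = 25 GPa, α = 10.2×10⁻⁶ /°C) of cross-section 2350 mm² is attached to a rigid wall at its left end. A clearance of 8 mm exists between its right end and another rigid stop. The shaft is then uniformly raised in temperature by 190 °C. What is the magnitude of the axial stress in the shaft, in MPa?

σ ≈ 0 MPa

Unrestrained expansion: δ_free = αΔT L = 10.2×10⁻⁶ × 190 × 2125 = 4.118 mm.
Since δ_free = 4.12 mm is less than the 8 mm gap, the shaft never touches the wall. No axial force develops.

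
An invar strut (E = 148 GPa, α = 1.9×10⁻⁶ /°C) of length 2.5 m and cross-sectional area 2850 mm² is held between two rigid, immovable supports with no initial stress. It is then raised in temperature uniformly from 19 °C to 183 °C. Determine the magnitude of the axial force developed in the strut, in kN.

P ≈ 131 kN (compressive)

The ends cannot move, so σ = EαΔT = 148×10³ × 1.9×10⁻⁶ × 164 = 46.12 MPa.
Then P = σA = 46.12 × 2850 mm² = 131.4 kN, compressive.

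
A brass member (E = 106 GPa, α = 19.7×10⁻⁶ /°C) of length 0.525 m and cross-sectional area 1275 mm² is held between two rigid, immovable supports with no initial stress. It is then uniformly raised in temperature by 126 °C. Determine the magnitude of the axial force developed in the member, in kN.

The ends cannot move, so σ = EαΔT = 106×10³ × 19.7×10⁻⁶ × 126 = 263.1 MPa.
Axial force P = σA = 263.1 × 1275 = 335500 N = 335.5 kN, compressive.

P ≈ 335 kN (compressive)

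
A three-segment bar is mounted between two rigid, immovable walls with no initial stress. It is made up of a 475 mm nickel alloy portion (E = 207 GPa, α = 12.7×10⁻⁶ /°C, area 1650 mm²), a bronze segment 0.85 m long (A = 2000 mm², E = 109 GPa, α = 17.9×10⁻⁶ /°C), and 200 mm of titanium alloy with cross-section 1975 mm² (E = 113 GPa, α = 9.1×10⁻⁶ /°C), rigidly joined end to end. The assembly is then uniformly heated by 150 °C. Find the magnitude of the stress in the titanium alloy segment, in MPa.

σ ≈ 283 MPa (compressive)

If the supports were absent, the total length change would be Σ αᵢΔT Lᵢ = 12.7×10⁻⁶×150×475 + 17.9×10⁻⁶×150×850 + 9.1×10⁻⁶×150×200 = 3.46 mm.
The walls prevent any net length change, so an axial force P (same in every segment) develops. Compatibility: P · Σ Lᵢ/(AᵢEᵢ) = δ_free.
The series flexibility is Σ Lᵢ/(AᵢEᵢ) = 475/(1650×207×10³) + 850/(2000×109×10³) + 200/(1975×113×10³) = 6.186×10⁻⁶ mm/N.
P = 3.46 / 6.186×10⁻⁶ = 559400 N = 559.4 kN, compressive.
σ_{titanium alloy} = P / A = 559400 / 1975 = 283.2 MPa.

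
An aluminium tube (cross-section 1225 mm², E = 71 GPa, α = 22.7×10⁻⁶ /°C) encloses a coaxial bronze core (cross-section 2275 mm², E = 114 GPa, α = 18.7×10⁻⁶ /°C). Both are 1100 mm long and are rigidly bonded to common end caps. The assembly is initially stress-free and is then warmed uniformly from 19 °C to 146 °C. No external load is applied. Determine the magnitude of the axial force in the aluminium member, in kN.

P ≈ 33.1 kN (compressive in the aluminium)

Both members must finish at the same length. With the larger α, the aluminium tends to over-expand; the plates restrain it, putting the aluminium in compression and the bronze in tension. With no external load the two internal forces are equal and opposite, magnitude P.
Compatibility of the two members (thermal + elastic change equal): (α₁ − α₂)ΔT = P·[1/(A₁E₁) + 1/(A₂E₂)].
|α₁ − α₂|·ΔT = 4×10⁻⁶ × 127 = 0.000508.
1/(A₁E₁) + 1/(A₂E₂) = 1/(1225×71×10³) + 1/(2275×114×10³) = 1.535×10⁻⁸ N⁻¹.
P = 0.000508 / 1.535×10⁻⁸ = 33090 N = 33.09 kN.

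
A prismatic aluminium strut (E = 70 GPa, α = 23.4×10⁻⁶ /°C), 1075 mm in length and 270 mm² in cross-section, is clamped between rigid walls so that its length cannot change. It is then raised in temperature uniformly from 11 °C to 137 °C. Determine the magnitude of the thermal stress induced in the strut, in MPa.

σ ≈ 206 MPa (compressive)

Because both ends are immovable the net strain is zero, and the suppressed thermal strain is αΔT = 23.4×10⁻⁶ × 126 = 2948.4×10⁻⁶.
σ = EαΔT = 70×10³ × 23.4×10⁻⁶ × 126 = 206.4 MPa (compressive; the strut is trying to expand).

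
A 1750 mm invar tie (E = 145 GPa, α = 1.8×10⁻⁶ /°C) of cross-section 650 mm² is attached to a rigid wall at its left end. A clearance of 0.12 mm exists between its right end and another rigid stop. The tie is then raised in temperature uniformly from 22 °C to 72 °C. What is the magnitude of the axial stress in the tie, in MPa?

σ ≈ 3.11 MPa (compressive)

If the wall were absent the tie would grow by αΔT L = 1.8×10⁻⁶ × 50 × 1750 = 0.1575 mm.
This exceeds the 0.12 mm gap, so the wall pushes back. The portion of expansion that must be recovered elastically is δ_free − gap = 0.1575 − 0.12 = 0.0375 mm.
So σ = E(δ_free − g)/L = 145×10³ × 0.0375/1750 = 3.107 MPa.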